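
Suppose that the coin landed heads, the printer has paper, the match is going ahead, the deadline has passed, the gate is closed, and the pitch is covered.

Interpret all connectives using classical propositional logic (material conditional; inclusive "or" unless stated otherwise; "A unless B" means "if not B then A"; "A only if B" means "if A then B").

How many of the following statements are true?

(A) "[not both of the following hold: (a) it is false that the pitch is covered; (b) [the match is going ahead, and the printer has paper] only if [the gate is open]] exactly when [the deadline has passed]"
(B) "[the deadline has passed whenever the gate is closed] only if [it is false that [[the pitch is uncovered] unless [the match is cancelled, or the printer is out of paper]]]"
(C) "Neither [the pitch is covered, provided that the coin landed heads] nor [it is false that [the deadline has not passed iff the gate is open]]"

Let R = "the pitch is covered" (True), H = "the match is cancelled" (False), V = "the printer has paper" (True), K = "the gate is open" (False), L = "the deadline has passed" (True), D = "the coin landed heads" (True).

(A): In symbols: (not R nand ((not H and V) -> K)) iff L

not R = not True = False
not H = not False = True
not H and V = True and True = True
(not H and V) -> K = True -> False = False
not R nand ((not H and V) -> K) = False nand False = True
(not R nand ((not H and V) -> K)) iff L = True iff True = True
So (A) is true.

(B): Parsed as (not K -> L) -> not (not R or (H or not V))

not K = not False = True
not K -> L = True -> True = True
not R = not True = False
not V = not True = False
H or not V = False or False = False
not R or (H or not V) = False or False = False
not (not R or (H or not V)) = not False = True
(not K -> L) -> not (not R or (H or not V)) = True -> True = True
So (B) is true.

(C): This is (D -> R) nor not (not L iff K).

D -> R = True -> True = True
not L = not True = False
not L iff K = False iff False = True
not (not L iff K) = not True = False
(D -> R) nor not (not L iff K) = True nor False = False
So (C) is false.

2 of the 3 statements are true ((A), (B)).

2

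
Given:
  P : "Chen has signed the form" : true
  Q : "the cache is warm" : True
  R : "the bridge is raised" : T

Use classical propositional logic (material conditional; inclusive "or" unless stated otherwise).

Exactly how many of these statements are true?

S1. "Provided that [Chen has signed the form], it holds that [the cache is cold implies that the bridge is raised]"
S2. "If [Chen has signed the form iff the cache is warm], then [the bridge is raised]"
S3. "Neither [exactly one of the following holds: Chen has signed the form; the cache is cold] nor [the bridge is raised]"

2

S1: Parsed as P → (¬Q → R)

¬Q = ¬T = F
¬Q → R = F → T = T
P → (¬Q → R) = T → T = T
So S1 is true.

S2: Formalization: (P ↔ Q) → R

P ↔ Q = T ↔ T = T
(P ↔ Q) → R = T → T = T
Thus S2 is true.

S3: This is (P ⊕ ¬Q) ↓ R.

¬Q = ¬T = F
P ⊕ ¬Q = T ⊕ F = T
(P ⊕ ¬Q) ↓ R = T ↓ T = F
Hence S3 is false.

Count: 2.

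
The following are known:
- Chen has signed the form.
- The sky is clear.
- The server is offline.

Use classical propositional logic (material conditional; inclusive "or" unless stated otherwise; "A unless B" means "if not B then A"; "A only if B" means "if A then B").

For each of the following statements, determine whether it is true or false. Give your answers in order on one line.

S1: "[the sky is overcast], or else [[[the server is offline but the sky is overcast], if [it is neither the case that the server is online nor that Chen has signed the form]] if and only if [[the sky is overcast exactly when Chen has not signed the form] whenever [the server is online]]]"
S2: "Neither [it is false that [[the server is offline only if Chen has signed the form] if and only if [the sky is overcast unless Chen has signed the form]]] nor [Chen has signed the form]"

S1 True, S2 False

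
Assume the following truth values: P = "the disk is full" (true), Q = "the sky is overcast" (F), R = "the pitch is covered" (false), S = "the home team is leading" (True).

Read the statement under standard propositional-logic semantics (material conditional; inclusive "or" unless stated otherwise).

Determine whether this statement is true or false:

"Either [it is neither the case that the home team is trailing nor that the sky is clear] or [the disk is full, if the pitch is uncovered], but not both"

Formalization: (¬S ↓ ¬Q) ⊕ (¬R → P)

¬S = ¬T = F
¬Q = ¬F = T
¬S ↓ ¬Q = F ↓ T = F
¬R = ¬F = T
¬R → P = T → T = T
(¬S ↓ ¬Q) ⊕ (¬R → P) = F ⊕ T = T

True.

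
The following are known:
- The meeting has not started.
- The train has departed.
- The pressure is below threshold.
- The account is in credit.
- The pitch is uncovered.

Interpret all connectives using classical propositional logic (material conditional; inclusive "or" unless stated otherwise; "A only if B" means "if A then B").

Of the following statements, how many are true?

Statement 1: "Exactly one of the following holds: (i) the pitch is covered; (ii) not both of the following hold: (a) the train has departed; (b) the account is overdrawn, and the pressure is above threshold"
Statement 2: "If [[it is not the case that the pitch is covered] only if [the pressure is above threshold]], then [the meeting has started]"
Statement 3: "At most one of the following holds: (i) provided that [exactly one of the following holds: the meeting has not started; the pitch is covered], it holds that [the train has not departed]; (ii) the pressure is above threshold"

3

Let U = "the pitch is covered" (False), Q = "the train has departed" (True), S = "the account is overdrawn" (False), R = "the pressure is above threshold" (False), P = "the meeting has started" (False).

Statement 1: Formalization: U xor (Q nand (S and R))

S and R = False and False = False
Q nand (S and R) = True nand False = True
U xor (Q nand (S and R)) = False xor True = True
So Statement 1 is true.

Statement 2: In symbols: (not U -> R) -> P

not U = not False = True
not U -> R = True -> False = False
(not U -> R) -> P = False -> False = True
So Statement 2 is true.

Statement 3: Formalization: ((not P xor U) -> not Q) nand R

not P = not False = True
not P xor U = True xor False = True
not Q = not True = False
(not P xor U) -> not Q = True -> False = False
((not P xor U) -> not Q) nand R = False nand False = True
Thus Statement 3 is true.

3 of the 3 statements are true.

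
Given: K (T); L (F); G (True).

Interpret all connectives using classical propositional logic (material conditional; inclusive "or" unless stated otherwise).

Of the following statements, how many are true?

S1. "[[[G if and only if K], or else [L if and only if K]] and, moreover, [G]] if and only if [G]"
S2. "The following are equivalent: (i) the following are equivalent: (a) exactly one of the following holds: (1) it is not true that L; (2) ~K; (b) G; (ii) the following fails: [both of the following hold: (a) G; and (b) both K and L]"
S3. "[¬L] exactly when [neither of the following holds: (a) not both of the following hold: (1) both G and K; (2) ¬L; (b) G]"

2

S1: In symbols: (((G iff K) or (L iff K)) and G) iff G

G iff K = True iff True = True
L iff K = False iff True = False
(G iff K) or (L iff K) = True or False = True
((G iff K) or (L iff K)) and G = True and True = True
(((G iff K) or (L iff K)) and G) iff G = True iff True = True
Hence S1 is true.

S2: In symbols: ((not L xor not K) iff G) iff not (G and (K and L))

not L = not False = True
not K = not True = False
not L xor not K = True xor False = True
(not L xor not K) iff G = True iff True = True
K and L = True and False = False
G and (K and L) = True and False = False
not (G and (K and L)) = not False = True
((not L xor not K) iff G) iff not (G and (K and L)) = True iff True = True
So S2 is true.

S3: This is not L iff (((G and K) nand not L) nor G).

not L = not False = True
G and K = True and True = True
not L = not False = True
(G and K) nand not L = True nand True = False
((G and K) nand not L) nor G = False nor True = False
not L iff (((G and K) nand not L) nor G) = True iff False = False
Thus S3 is false.

True statements: 2.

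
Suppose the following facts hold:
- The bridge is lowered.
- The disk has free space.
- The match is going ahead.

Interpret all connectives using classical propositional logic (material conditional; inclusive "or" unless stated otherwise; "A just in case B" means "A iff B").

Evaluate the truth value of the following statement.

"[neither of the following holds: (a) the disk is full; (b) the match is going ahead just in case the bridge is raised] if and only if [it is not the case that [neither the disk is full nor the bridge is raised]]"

False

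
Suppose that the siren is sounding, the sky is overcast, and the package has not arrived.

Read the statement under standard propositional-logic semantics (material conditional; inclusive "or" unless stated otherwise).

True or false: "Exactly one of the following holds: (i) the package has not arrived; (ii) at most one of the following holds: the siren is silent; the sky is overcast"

false

Let W = "the package has arrived" (F), R = "the siren is sounding" (T), S = "the sky is overcast" (T).
This is ¬W ⊕ (¬R ↑ S).

¬W = ¬F = T
¬R = ¬T = F
¬R ↑ S = F ↑ T = T
¬W ⊕ (¬R ↑ S) = T ⊕ T = F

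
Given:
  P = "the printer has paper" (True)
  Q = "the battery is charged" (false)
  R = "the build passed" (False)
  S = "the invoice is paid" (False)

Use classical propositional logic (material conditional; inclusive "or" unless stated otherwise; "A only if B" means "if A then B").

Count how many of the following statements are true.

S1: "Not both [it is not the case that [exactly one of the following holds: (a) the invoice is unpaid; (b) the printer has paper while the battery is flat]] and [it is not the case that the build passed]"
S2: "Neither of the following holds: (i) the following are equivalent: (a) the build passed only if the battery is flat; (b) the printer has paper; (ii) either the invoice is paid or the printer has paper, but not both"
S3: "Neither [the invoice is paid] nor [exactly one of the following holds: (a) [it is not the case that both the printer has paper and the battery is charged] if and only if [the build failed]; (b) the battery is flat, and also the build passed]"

S1: In symbols: ~(~S xor (P & ~Q)) nand ~R

~S = ~F = T
~Q = ~F = T
P & ~Q = T & T = T
~S xor (P & ~Q) = T xor T = F
~(~S xor (P & ~Q)) = ~F = T
~R = ~F = T
~(~S xor (P & ~Q)) nand ~R = T nand T = F
So S1 is false.

S2: Parsed as ((R -> ~Q) <-> P) nor (S xor P)

~Q = ~F = T
R -> ~Q = F -> T = T
(R -> ~Q) <-> P = T <-> T = T
S xor P = F xor T = T
((R -> ~Q) <-> P) nor (S xor P) = T nor T = F
So S2 is false.

S3: Formalization: S nor (((P nand Q) <-> ~R) xor (~Q & R))

P nand Q = T nand F = T
~R = ~F = T
(P nand Q) <-> ~R = T <-> T = T
~Q = ~F = T
~Q & R = T & F = F
((P nand Q) <-> ~R) xor (~Q & R) = T xor F = T
S nor (((P nand Q) <-> ~R) xor (~Q & R)) = F nor T = F
Hence S3 is false.

0 of the 3 statements are true (none).

0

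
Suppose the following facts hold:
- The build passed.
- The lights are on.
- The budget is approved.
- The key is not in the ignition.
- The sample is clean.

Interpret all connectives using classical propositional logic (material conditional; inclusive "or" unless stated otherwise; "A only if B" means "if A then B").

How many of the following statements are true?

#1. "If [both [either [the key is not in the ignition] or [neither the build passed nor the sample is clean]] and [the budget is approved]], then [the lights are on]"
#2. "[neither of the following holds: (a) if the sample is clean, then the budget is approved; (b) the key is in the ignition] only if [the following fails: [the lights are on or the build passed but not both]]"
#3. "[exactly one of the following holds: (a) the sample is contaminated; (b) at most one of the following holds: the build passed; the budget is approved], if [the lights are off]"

Let S = "the key is in the ignition" (F), P = "the build passed" (T), U = "the sample is contaminated" (F), R = "the budget is approved" (T), Q = "the lights are on" (T).

#1: Parsed as ((~S | (P nor ~U)) & R) -> Q

~S = ~F = T
~U = ~F = T
P nor ~U = T nor T = F
~S | (P nor ~U) = T | F = T
(~S | (P nor ~U)) & R = T & T = T
((~S | (P nor ~U)) & R) -> Q = T -> T = T
So #1 is true.

#2: Formalization: ((~U -> R) nor S) -> ~(Q xor P)

~U = ~F = T
~U -> R = T -> T = T
(~U -> R) nor S = T nor F = F
Q xor P = T xor T = F
~(Q xor P) = ~F = T
((~U -> R) nor S) -> ~(Q xor P) = F -> T = T
Thus #2 is true.

#3: Formalization: ~Q -> (U xor (P nand R))

~Q = ~T = F
P nand R = T nand T = F
U xor (P nand R) = F xor F = F
~Q -> (U xor (P nand R)) = F -> F = T
So #3 is true.

3 of the 3 statements are true (#1, #2, #3).

3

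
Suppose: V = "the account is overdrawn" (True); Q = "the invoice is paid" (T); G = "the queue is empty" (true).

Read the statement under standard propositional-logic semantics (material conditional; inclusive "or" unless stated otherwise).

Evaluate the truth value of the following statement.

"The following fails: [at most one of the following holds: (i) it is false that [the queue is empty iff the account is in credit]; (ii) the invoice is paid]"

true

Values: G=True, V=True, Q=True.
Formalization: not (not (G iff not V) nand Q)

not V = not True = False
G iff not V = True iff False = False
not (G iff not V) = not False = True
not (G iff not V) nand Q = True nand True = False
not (not (G iff not V) nand Q) = not False = True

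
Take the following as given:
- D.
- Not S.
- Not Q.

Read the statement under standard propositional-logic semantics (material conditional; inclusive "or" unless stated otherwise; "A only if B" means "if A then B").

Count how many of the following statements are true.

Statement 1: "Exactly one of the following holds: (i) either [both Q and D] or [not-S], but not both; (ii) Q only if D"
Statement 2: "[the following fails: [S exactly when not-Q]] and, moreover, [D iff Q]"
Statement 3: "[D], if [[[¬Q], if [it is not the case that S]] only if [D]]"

1

Statement 1: This is ((Q & D) xor ~S) xor (Q -> D).

Q & D = F & T = F
~S = ~F = T
(Q & D) xor ~S = F xor T = T
Q -> D = F -> T = T
((Q & D) xor ~S) xor (Q -> D) = T xor T = F
Hence Statement 1 is false.

Statement 2: In symbols: ~(S <-> ~Q) & (D <-> Q)

~Q = ~F = T
S <-> ~Q = F <-> T = F
~(S <-> ~Q) = ~F = T
D <-> Q = T <-> F = F
~(S <-> ~Q) & (D <-> Q) = T & F = F
So Statement 2 is false.

Statement 3: Formalization: ((~S -> ~Q) -> D) -> D

~S = ~F = T
~Q = ~F = T
~S -> ~Q = T -> T = T
(~S -> ~Q) -> D = T -> T = T
((~S -> ~Q) -> D) -> D = T -> T = T
So Statement 3 is true.

1 of the 3 statements is true (Statement 3).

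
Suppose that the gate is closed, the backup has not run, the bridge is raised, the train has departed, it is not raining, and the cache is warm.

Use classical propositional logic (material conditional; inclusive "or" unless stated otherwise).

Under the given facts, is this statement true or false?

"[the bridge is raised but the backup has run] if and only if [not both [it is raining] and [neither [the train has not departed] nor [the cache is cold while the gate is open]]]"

The statement is false.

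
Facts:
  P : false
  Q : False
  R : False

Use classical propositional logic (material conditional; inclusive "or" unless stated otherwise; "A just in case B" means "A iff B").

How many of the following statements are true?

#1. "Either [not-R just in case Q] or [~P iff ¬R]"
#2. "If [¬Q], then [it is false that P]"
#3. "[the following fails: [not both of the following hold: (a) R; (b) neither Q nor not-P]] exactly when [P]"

3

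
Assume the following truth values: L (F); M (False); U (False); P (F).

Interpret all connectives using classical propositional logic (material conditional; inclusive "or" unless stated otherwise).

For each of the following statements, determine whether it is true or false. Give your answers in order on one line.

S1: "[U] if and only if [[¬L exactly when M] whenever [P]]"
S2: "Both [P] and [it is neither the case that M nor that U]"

S1: Formalization: U iff (P -> (not L iff M))

not L = not False = True
not L iff M = True iff False = False
P -> (not L iff M) = False -> False = True
U iff (P -> (not L iff M)) = False iff True = False
Hence S1 is false.

S2: In symbols: P and (M nor U)

M nor U = False nor False = True
P and (M nor U) = False and True = False
So S2 is false.

S1 F, S2 F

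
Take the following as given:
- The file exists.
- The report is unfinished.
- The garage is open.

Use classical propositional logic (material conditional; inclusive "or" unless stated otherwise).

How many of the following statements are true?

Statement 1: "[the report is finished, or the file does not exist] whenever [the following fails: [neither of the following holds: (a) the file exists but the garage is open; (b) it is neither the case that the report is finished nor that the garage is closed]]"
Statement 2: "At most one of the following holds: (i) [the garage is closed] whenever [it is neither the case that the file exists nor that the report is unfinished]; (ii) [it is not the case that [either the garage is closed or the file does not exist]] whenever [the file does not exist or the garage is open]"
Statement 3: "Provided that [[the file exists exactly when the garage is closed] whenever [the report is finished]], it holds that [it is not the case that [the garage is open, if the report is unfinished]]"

0

Let P = "the file exists" (T), R = "the garage is closed" (F), Q = "the report is finished" (F).

Statement 1: This is ¬((P ∧ ¬R) ↓ (Q ↓ R)) → (Q ∨ ¬P).

¬R = ¬F = T
P ∧ ¬R = T ∧ T = T
Q ↓ R = F ↓ F = T
(P ∧ ¬R) ↓ (Q ↓ R) = T ↓ T = F
¬((P ∧ ¬R) ↓ (Q ↓ R)) = ¬F = T
¬P = ¬T = F
Q ∨ ¬P = F ∨ F = F
¬((P ∧ ¬R) ↓ (Q ↓ R)) → (Q ∨ ¬P) = T → F = F
Hence Statement 1 is false.

Statement 2: In symbols: ((P ↓ ¬Q) → R) ↑ ((¬P ∨ ¬R) → ¬(R ∨ ¬P))

¬Q = ¬F = T
P ↓ ¬Q = T ↓ T = F
(P ↓ ¬Q) → R = F → F = T
¬P = ¬T = F
¬R = ¬F = T
¬P ∨ ¬R = F ∨ T = T
¬P = ¬T = F
R ∨ ¬P = F ∨ F = F
¬(R ∨ ¬P) = ¬F = T
(¬P ∨ ¬R) → ¬(R ∨ ¬P) = T → T = T
((P ↓ ¬Q) → R) ↑ ((¬P ∨ ¬R) → ¬(R ∨ ¬P)) = T ↑ T = F
Thus Statement 2 is false.

Statement 3: In symbols: (Q → (P ↔ R)) → ¬(¬Q → ¬R)

P ↔ R = T ↔ F = F
Q → (P ↔ R) = F → F = T
¬Q = ¬F = T
¬R = ¬F = T
¬Q → ¬R = T → T = T
¬(¬Q → ¬R) = ¬T = F
(Q → (P ↔ R)) → ¬(¬Q → ¬R) = T → F = F
Hence Statement 3 is false.

0 of the 3 statements are true (none).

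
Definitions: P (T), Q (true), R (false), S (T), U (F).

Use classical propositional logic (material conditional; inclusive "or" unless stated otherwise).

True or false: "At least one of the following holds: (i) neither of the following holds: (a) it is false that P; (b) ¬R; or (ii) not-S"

The statement is false.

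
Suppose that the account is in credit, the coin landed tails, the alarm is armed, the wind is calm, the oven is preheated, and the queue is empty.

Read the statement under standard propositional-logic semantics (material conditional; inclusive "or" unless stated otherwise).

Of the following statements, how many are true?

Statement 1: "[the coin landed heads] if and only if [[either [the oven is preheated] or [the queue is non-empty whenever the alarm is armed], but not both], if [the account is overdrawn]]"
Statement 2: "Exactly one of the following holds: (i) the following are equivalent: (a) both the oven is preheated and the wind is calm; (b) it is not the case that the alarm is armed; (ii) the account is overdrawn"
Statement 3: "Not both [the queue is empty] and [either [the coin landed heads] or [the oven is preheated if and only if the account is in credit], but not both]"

0

Let G = "the coin landed heads" (F), D = "the account is overdrawn" (F), V = "the oven is preheated" (T), K = "the alarm is armed" (T), W = "the queue is empty" (T), Q = "the wind is strong" (F).

Statement 1: Formalization: G ↔ (D → (V ⊕ (K → ¬W)))

¬W = ¬T = F
K → ¬W = T → F = F
V ⊕ (K → ¬W) = T ⊕ F = T
D → (V ⊕ (K → ¬W)) = F → T = T
G ↔ (D → (V ⊕ (K → ¬W))) = F ↔ T = F
Thus Statement 1 is false.

Statement 2: In symbols: ((V ∧ ¬Q) ↔ ¬K) ⊕ D

¬Q = ¬F = T
V ∧ ¬Q = T ∧ T = T
¬K = ¬T = F
(V ∧ ¬Q) ↔ ¬K = T ↔ F = F
((V ∧ ¬Q) ↔ ¬K) ⊕ D = F ⊕ F = F
Hence Statement 2 is false.

Statement 3: This is W ↑ (G ⊕ (V ↔ ¬D)).

¬D = ¬F = T
V ↔ ¬D = T ↔ T = T
G ⊕ (V ↔ ¬D) = F ⊕ T = T
W ↑ (G ⊕ (V ↔ ¬D)) = T ↑ T = F
Hence Statement 3 is false.

0 of the 3 statements are true (none).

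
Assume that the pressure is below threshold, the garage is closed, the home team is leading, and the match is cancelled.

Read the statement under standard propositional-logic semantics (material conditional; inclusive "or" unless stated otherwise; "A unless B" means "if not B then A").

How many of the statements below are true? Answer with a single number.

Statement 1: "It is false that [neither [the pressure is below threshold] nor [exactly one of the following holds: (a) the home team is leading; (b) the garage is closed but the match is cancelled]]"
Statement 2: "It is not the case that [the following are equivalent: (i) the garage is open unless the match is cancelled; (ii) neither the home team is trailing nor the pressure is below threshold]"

2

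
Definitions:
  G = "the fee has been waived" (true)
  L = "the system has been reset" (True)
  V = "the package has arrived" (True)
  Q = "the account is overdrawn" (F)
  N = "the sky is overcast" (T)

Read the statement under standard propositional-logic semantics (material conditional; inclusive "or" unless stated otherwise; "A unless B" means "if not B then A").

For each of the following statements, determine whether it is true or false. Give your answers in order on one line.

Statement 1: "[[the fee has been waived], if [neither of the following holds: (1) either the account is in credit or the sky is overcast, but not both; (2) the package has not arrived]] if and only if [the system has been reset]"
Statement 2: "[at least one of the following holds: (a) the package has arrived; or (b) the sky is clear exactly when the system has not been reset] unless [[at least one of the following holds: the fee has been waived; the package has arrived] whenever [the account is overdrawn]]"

Statement 1: In symbols: (((not Q xor N) nor not V) -> G) iff L

not Q = not False = True
not Q xor N = True xor True = False
not V = not True = False
(not Q xor N) nor not V = False nor False = True
((not Q xor N) nor not V) -> G = True -> True = True
(((not Q xor N) nor not V) -> G) iff L = True iff True = True
So Statement 1 is true.

Statement 2: Parsed as (V or (not N iff not L)) or (Q -> (G or V))

not N = not True = False
not L = not True = False
not N iff not L = False iff False = True
V or (not N iff not L) = True or True = True
G or V = True or True = True
Q -> (G or V) = False -> True = True
(V or (not N iff not L)) or (Q -> (G or V)) = True or True = True
So Statement 2 is true.

Statement 1 True; Statement 2 True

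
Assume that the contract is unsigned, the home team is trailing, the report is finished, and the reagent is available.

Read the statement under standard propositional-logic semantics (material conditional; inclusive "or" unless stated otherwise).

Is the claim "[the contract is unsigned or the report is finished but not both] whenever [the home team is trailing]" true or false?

The statement is false.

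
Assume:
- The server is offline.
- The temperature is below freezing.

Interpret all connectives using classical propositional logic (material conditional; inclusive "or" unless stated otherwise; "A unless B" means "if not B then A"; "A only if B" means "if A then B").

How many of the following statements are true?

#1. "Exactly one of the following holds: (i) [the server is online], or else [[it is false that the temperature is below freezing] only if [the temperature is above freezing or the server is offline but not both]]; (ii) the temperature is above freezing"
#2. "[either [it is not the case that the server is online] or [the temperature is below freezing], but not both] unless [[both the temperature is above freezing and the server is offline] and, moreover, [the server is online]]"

1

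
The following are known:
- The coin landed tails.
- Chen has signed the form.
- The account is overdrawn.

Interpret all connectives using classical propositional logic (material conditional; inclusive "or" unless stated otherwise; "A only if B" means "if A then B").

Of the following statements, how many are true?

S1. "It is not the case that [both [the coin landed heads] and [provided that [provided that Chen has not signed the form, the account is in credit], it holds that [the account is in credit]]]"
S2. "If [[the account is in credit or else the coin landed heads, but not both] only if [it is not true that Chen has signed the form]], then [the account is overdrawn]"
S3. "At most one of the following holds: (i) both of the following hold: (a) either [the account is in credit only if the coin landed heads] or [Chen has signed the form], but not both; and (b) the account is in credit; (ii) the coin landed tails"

3

Let P = "the coin landed heads" (F), Q = "Chen has signed the form" (T), R = "the account is overdrawn" (T).

S1: Parsed as ¬(P ∧ ((¬Q → ¬R) → ¬R))

¬Q = ¬T = F
¬R = ¬T = F
¬Q → ¬R = F → F = T
¬R = ¬T = F
(¬Q → ¬R) → ¬R = T → F = F
P ∧ ((¬Q → ¬R) → ¬R) = F ∧ F = F
¬(P ∧ ((¬Q → ¬R) → ¬R)) = ¬F = T
Hence S1 is true.

S2: This is ((¬R ⊕ P) → ¬Q) → R.

¬R = ¬T = F
¬R ⊕ P = F ⊕ F = F
¬Q = ¬T = F
(¬R ⊕ P) → ¬Q = F → F = T
((¬R ⊕ P) → ¬Q) → R = T → T = T
So S2 is true.

S3: In symbols: (((¬R → P) ⊕ Q) ∧ ¬R) ↑ ¬P

¬R = ¬T = F
¬R → P = F → F = T
(¬R → P) ⊕ Q = T ⊕ T = F
¬R = ¬T = F
((¬R → P) ⊕ Q) ∧ ¬R = F ∧ F = F
¬P = ¬F = T
(((¬R → P) ⊕ Q) ∧ ¬R) ↑ ¬P = F ↑ T = T
Hence S3 is true.

True statements: 3.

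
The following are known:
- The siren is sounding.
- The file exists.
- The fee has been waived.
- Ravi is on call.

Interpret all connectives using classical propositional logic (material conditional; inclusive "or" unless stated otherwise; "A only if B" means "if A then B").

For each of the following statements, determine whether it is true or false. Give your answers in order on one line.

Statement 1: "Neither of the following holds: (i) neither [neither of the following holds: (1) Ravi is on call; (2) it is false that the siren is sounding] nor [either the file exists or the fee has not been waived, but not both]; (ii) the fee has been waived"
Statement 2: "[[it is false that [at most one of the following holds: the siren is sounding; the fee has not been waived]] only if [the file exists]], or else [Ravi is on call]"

Statement 1 F, Statement 2 T

Let Q = "Ravi is on call" (T), L = "the siren is sounding" (T), S = "the file exists" (T), G = "the fee has been waived" (T).

Statement 1: In symbols: ((Q nor ~L) nor (S xor ~G)) nor G

~L = ~T = F
Q nor ~L = T nor F = F
~G = ~T = F
S xor ~G = T xor F = T
(Q nor ~L) nor (S xor ~G) = F nor T = F
((Q nor ~L) nor (S xor ~G)) nor G = F nor T = F
Thus Statement 1 is false.

Statement 2: This is (~(L nand ~G) -> S) | Q.

~G = ~T = F
L nand ~G = T nand F = T
~(L nand ~G) = ~T = F
~(L nand ~G) -> S = F -> T = T
(~(L nand ~G) -> S) | Q = T | T = T
Thus Statement 2 is true.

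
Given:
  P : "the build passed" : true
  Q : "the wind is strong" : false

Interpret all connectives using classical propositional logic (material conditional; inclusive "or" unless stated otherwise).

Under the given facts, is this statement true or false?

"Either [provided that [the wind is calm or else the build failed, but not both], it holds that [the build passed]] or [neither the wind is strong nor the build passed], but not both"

Formalization: ((¬Q ⊕ ¬P) → P) ⊕ (Q ↓ P)

¬Q = ¬F = T
¬P = ¬T = F
¬Q ⊕ ¬P = T ⊕ F = T
(¬Q ⊕ ¬P) → P = T → T = T
Q ↓ P = F ↓ T = F
((¬Q ⊕ ¬P) → P) ⊕ (Q ↓ P) = T ⊕ F = T

true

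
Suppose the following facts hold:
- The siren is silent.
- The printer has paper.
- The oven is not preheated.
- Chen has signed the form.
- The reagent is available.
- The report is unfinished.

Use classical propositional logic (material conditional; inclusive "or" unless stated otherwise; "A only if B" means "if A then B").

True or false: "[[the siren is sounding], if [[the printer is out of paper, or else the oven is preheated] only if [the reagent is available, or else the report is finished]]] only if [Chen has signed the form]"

The statement is true.

Let Q = "the printer has paper" (T), R = "the oven is preheated" (F), U = "the reagent is available" (T), V = "the report is finished" (F), P = "the siren is sounding" (F), S = "Chen has signed the form" (T).
Parsed as (((~Q | R) -> (U | V)) -> P) -> S

~Q = ~T = F
~Q | R = F | F = F
U | V = T | F = T
(~Q | R) -> (U | V) = F -> T = T
((~Q | R) -> (U | V)) -> P = T -> F = F
(((~Q | R) -> (U | V)) -> P) -> S = F -> T = T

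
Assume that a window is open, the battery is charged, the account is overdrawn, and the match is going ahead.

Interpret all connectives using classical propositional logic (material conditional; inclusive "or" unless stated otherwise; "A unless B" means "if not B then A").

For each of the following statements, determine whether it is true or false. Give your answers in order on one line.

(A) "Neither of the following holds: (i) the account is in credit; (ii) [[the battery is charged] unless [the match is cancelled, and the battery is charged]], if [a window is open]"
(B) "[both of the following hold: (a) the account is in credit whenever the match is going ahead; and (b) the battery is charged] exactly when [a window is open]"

(A) F / (B) F

Let R = "the account is overdrawn" (T), P = "a window is open" (T), Q = "the battery is charged" (T), S = "the match is cancelled" (F).

(A): Formalization: ~R nor (P -> (Q | (S & Q)))

~R = ~T = F
S & Q = F & T = F
Q | (S & Q) = T | F = T
P -> (Q | (S & Q)) = T -> T = T
~R nor (P -> (Q | (S & Q))) = F nor T = F
Hence (A) is false.

(B): This is ((~S -> ~R) & Q) <-> P.

~S = ~F = T
~R = ~T = F
~S -> ~R = T -> F = F
(~S -> ~R) & Q = F & T = F
((~S -> ~R) & Q) <-> P = F <-> T = F
So (B) is false.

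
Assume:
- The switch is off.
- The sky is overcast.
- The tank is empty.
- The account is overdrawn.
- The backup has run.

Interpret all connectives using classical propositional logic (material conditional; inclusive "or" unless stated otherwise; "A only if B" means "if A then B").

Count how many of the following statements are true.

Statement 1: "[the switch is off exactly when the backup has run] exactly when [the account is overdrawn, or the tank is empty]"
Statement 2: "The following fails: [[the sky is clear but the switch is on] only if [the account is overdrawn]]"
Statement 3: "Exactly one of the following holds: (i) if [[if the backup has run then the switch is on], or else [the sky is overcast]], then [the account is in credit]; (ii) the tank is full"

1

Let L = "the switch is on" (False), U = "the backup has run" (True), V = "the account is overdrawn" (True), R = "the tank is full" (False), N = "the sky is overcast" (True).

Statement 1: Parsed as (not L iff U) iff (V or not R)

not L = not False = True
not L iff U = True iff True = True
not R = not False = True
V or not R = True or True = True
(not L iff U) iff (V or not R) = True iff True = True
Thus Statement 1 is true.

Statement 2: In symbols: not ((not N and L) -> V)

not N = not True = False
not N and L = False and False = False
(not N and L) -> V = False -> True = True
not ((not N and L) -> V) = not True = False
So Statement 2 is false.

Statement 3: This is (((U -> L) or N) -> not V) xor R.

U -> L = True -> False = False
(U -> L) or N = False or True = True
not V = not True = False
((U -> L) or N) -> not V = True -> False = False
(((U -> L) or N) -> not V) xor R = False xor False = False
Hence Statement 3 is false.

True statements: 1 (Statement 1).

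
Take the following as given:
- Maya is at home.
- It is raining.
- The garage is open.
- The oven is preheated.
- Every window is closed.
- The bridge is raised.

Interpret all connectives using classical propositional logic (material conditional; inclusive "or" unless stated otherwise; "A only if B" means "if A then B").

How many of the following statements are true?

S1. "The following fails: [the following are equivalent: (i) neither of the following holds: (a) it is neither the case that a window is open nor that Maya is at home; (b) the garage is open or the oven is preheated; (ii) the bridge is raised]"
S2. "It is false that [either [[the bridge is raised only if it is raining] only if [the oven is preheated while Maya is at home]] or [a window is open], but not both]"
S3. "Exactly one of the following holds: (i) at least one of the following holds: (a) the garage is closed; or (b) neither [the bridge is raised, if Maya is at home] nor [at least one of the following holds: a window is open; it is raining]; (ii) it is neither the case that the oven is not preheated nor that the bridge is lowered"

2

Let R = "a window is open" (False), L = "Maya is at home" (True), D = "the garage is closed" (False), P = "the oven is preheated" (True), S = "the bridge is raised" (True), U = "it is raining" (True).

S1: Formalization: not (((R nor L) nor (not D or P)) iff S)

R nor L = False nor True = False
not D = not False = True
not D or P = True or True = True
(R nor L) nor (not D or P) = False nor True = False
((R nor L) nor (not D or P)) iff S = False iff True = False
not (((R nor L) nor (not D or P)) iff S) = not False = True
So S1 is true.

S2: Parsed as not (((S -> U) -> (P and L)) xor R)

S -> U = True -> True = True
P and L = True and True = True
(S -> U) -> (P and L) = True -> True = True
((S -> U) -> (P and L)) xor R = True xor False = True
not (((S -> U) -> (P and L)) xor R) = not True = False
So S2 is false.

S3: Parsed as (D or ((L -> S) nor (R or U))) xor (not P nor not S)

L -> S = True -> True = True
R or U = False or True = True
(L -> S) nor (R or U) = True nor True = False
D or ((L -> S) nor (R or U)) = False or False = False
not P = not True = False
not S = not True = False
not P nor not S = False nor False = True
(D or ((L -> S) nor (R or U))) xor (not P nor not S) = False xor True = True
So S3 is true.

True statements: 2.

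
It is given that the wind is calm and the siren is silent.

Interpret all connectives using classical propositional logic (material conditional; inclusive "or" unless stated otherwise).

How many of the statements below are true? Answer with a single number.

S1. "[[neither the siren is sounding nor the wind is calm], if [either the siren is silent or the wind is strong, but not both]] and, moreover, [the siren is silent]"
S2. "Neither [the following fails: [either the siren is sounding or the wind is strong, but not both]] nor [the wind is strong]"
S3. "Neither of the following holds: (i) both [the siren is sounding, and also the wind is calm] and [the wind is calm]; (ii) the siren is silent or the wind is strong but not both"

Let S = "the siren is sounding" (F), M = "the wind is strong" (F).

S1: Formalization: ((~S xor M) -> (S nor ~M)) & ~S

~S = ~F = T
~S xor M = T xor F = T
~M = ~F = T
S nor ~M = F nor T = F
(~S xor M) -> (S nor ~M) = T -> F = F
~S = ~F = T
((~S xor M) -> (S nor ~M)) & ~S = F & T = F
So S1 is false.

S2: This is ~(S xor M) nor M.

S xor M = F xor F = F
~(S xor M) = ~F = T
~(S xor M) nor M = T nor F = F
Hence S2 is false.

S3: In symbols: ((S & ~M) & ~M) nor (~S xor M)

~M = ~F = T
S & ~M = F & T = F
~M = ~F = T
(S & ~M) & ~M = F & T = F
~S = ~F = T
~S xor M = T xor F = T
((S & ~M) & ~M) nor (~S xor M) = F nor T = F
So S3 is false.

0 of the 3 statements are true (none).

0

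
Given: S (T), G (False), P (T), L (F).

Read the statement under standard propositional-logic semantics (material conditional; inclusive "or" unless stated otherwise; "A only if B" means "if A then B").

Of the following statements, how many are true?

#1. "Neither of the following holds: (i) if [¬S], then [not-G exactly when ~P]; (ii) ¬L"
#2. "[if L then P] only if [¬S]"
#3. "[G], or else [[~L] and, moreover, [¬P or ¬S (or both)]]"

0

#1: Formalization: (~S -> (~G <-> ~P)) nor ~L

~S = ~T = F
~G = ~F = T
~P = ~T = F
~G <-> ~P = T <-> F = F
~S -> (~G <-> ~P) = F -> F = T
~L = ~F = T
(~S -> (~G <-> ~P)) nor ~L = T nor T = F
So #1 is false.

#2: Formalization: (L -> P) -> ~S

L -> P = F -> T = T
~S = ~T = F
(L -> P) -> ~S = T -> F = F
Hence #2 is false.

#3: In symbols: G | (~L & (~P | ~S))

~L = ~F = T
~P = ~T = F
~S = ~T = F
~P | ~S = F | F = F
~L & (~P | ~S) = T & F = F
G | (~L & (~P | ~S)) = F | F = F
Hence #3 is false.

Count: 0.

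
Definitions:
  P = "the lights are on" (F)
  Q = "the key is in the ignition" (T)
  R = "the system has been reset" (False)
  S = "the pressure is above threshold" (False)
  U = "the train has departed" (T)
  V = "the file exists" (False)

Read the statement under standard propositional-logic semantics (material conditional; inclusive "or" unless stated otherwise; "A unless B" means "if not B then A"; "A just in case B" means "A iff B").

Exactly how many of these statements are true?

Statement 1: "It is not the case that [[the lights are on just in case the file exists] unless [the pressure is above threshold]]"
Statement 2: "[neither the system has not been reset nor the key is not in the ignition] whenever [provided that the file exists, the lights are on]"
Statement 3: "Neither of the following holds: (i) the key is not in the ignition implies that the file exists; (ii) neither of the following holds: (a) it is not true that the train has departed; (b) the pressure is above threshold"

Statement 1: In symbols: ¬((P ↔ V) ∨ S)

P ↔ V = F ↔ F = T
(P ↔ V) ∨ S = T ∨ F = T
¬((P ↔ V) ∨ S) = ¬T = F
Thus Statement 1 is false.

Statement 2: This is (V → P) → (¬R ↓ ¬Q).

V → P = F → F = T
¬R = ¬F = T
¬Q = ¬T = F
¬R ↓ ¬Q = T ↓ F = F
(V → P) → (¬R ↓ ¬Q) = T → F = F
Hence Statement 2 is false.

Statement 3: Formalization: (¬Q → V) ↓ (¬U ↓ S)

¬Q = ¬T = F
¬Q → V = F → F = T
¬U = ¬T = F
¬U ↓ S = F ↓ F = T
(¬Q → V) ↓ (¬U ↓ S) = T ↓ T = F
So Statement 3 is false.

0 of the 3 statements are true (none).

0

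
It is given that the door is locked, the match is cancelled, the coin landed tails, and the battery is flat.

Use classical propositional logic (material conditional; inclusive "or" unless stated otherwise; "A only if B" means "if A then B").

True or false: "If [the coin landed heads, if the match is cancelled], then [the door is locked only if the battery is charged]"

True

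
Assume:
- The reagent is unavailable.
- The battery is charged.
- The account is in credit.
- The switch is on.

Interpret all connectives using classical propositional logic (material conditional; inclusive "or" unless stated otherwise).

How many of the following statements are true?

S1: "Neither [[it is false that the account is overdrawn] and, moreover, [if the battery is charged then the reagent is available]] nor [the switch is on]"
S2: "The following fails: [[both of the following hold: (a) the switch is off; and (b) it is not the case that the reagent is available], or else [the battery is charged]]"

0

Let Q = "the account is overdrawn" (F), H = "the battery is charged" (T), W = "the reagent is available" (F), L = "the switch is on" (T).

S1: This is (~Q & (H -> W)) nor L.

~Q = ~F = T
H -> W = T -> F = F
~Q & (H -> W) = T & F = F
(~Q & (H -> W)) nor L = F nor T = F
So S1 is false.

S2: Parsed as ~((~L & ~W) | H)

~L = ~T = F
~W = ~F = T
~L & ~W = F & T = F
(~L & ~W) | H = F | T = T
~((~L & ~W) | H) = ~T = F
So S2 is false.

0 of the 2 statements are true (none).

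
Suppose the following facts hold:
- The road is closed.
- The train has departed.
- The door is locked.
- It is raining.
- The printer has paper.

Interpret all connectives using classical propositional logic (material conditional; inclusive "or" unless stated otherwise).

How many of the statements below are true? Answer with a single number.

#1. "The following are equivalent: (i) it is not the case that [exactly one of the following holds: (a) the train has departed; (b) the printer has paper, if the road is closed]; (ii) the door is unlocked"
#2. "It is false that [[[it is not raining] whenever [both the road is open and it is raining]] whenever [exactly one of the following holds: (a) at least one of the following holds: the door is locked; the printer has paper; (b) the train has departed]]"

0

Let M = "the train has departed" (True), G = "the road is closed" (True), Q = "the printer has paper" (True), H = "the door is locked" (True), L = "it is raining" (True).

#1: In symbols: not (M xor (G -> Q)) iff not H

G -> Q = True -> True = True
M xor (G -> Q) = True xor True = False
not (M xor (G -> Q)) = not False = True
not H = not True = False
not (M xor (G -> Q)) iff not H = True iff False = False
Hence #1 is false.

#2: This is not (((H or Q) xor M) -> ((not G and L) -> not L)).

H or Q = True or True = True
(H or Q) xor M = True xor True = False
not G = not True = False
not G and L = False and True = False
not L = not True = False
(not G and L) -> not L = False -> False = True
((H or Q) xor M) -> ((not G and L) -> not L) = False -> True = True
not (((H or Q) xor M) -> ((not G and L) -> not L)) = not True = False
Thus #2 is false.

Count: 0.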